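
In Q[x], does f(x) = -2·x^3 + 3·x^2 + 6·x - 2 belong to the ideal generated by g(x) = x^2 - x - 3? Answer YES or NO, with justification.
NO

In Q[x] the ideal (g) consists of all multiples of g, so f ∈ (g) iff g | f, i.e. iff the remainder of f on division by g is 0. Divide f by g (g is monic, so eliminate the leading term of the running remainder at each step):
  leading term -2·x^3: subtract (-2·x)·g(x) = -2·x^3 + 2·x^2 + 6·x, leaving x^2 - 2
  leading term x^2: subtract (1)·g(x) = x^2 - x - 3, leaving x + 1
The remainder r(x) = x + 1 ≠ 0 (and deg r < deg g), so g ∤ f, i.e. f ∉ (g).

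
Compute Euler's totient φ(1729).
φ(1729) = 1296

φ is multiplicative, with φ(p^e) = p^e − p^(e−1). Factorise 1729 = 7 · 13 · 19. Then
  φ(1729) = (7 − 1) · (13 − 1) · (19 − 1) = 6 · 12 · 18 = 1296.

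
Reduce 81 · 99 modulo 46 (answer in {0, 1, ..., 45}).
Reduce the factors first: 81 ≡ 35, 99 ≡ 7 (mod 46), so 81 · 99 ≡ 35 · 7 (mod 46). 35 · 7 = 245. Dividing by 46: 245 = 5·46 + 15. So (81 · 99) mod 46 = 15.

Final answer: 15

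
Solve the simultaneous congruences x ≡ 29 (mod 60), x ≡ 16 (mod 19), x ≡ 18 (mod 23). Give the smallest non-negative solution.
x ≡ 22949 (mod 26220); the representative in [0, 26220) is 22949

The moduli 60, 19, 23 are pairwise coprime, so by the CRT there is a unique solution mod 60·19·23 = 26220.
Solve by successive substitution. Start with x ≡ 29 (mod 60).
  Combine with x ≡ 16 (mod 19): write x = 29 + 60·t and require 29 + 60·t ≡ 16 (mod 19), i.e. 60·t ≡ 16 − 29 ≡ 6 (mod 19). Since 60^(−1) ≡ 13 (mod 19) (60 ≡ 3 (mod 19)), t ≡ 13·6 ≡ 2 (mod 19). So x ≡ 29 + 60·2 = 149 (mod 1140).
  Combine with x ≡ 18 (mod 23): write x = 149 + 1140·t and require 149 + 1140·t ≡ 18 (mod 23), i.e. 1140·t ≡ 18 − 149 ≡ 7 (mod 23). Since 1140^(−1) ≡ 16 (mod 23) (1140 ≡ 13 (mod 23)), t ≡ 16·7 ≡ 20 (mod 23). So x ≡ 149 + 1140·20 = 22949 (mod 26220).
Unique solution in [0, 26220): x = 22949.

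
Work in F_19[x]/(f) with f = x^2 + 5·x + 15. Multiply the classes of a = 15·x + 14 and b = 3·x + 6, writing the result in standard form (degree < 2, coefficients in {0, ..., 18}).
Multiply as integer polynomials: a · b = 45·x^2 + 132·x + 84. Reducing coefficients mod 19: a · b ≡ 7·x^2 + 18·x + 8. Now divide by f(x) = x^2 + 5·x + 15 in F_19[x], eliminating the leading term at each step:
  leading term 7·x^2: subtract (7)·f(x) = 7·x^2 + 16·x + 10, leaving 2·x + 17 (coefficients mod 19)
The degree is now < 2, so this is the remainder. Hence a · b ≡ 2·x + 17 in F_19[x]/(f).

Final answer: a · b ≡ 2·x + 17 (mod f(x))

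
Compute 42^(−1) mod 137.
42^(−1) ≡ 62 (mod 137)

Apply the extended Euclidean algorithm to (137, 42), tracking rows (r, s, t) with s·137 + t·42 = r. Each division r_prev = q·r_cur + r_new produces the new row as (previous row) − q·(current row):
  row A: (137, 1, 0)   [1·137 + 0·42 = 137]
  row B: (42, 0, 1)   [0·137 + 1·42 = 42]
  137 = 3·42 + 11   → row C = row A − 3·row B = (11, 1, −3)   [check: 1·137 − 3·42 = 11]
  42 = 3·11 + 9   → row D = row B − 3·row C = (9, −3, 10)   [check: −3·137 + 10·42 = 9]
  11 = 1·9 + 2   → row E = row C − 1·row D = (2, 4, −13)   [check: 4·137 − 13·42 = 2]
  9 = 4·2 + 1   → row F = row D − 4·row E = (1, −19, 62)   [check: −19·137 + 62·42 = 1]
  2 = 2·1 + 0   → remainder 0, stop. gcd = 1 (last nonzero row F).
The gcd is 1, so 42 is invertible mod 137. The last nonzero row gives −19·137 + 62·42 = 1, so t = 62. So 42^(−1) ≡ 62 (mod 137). Verify: 42 · 62 = 2604 ≡ 1 (mod 137). ✓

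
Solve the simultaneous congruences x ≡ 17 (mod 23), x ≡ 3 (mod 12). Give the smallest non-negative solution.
The moduli 23, 12 are pairwise coprime, so by the CRT there is a unique solution mod 23·12 = 276.
Solve by successive substitution. Start with x ≡ 17 (mod 23).
  Combine with x ≡ 3 (mod 12): write x = 17 + 23·t and require 17 + 23·t ≡ 3 (mod 12), i.e. 23·t ≡ 3 − 17 ≡ 10 (mod 12). Since 23^(−1) ≡ 11 (mod 12) (23 ≡ 11 (mod 12)), t ≡ 11·10 ≡ 2 (mod 12). So x ≡ 17 + 23·2 = 63 (mod 276).
Unique solution in [0, 276): x = 63.

Final answer: x ≡ 63 (mod 276); the representative in [0, 276) is 63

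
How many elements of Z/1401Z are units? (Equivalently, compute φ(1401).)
Z/1401Z has φ(1401) = 932 units

An element a ∈ Z/1401Z is a unit iff gcd(a, 1401) = 1, so the number of units is φ(1401). φ is multiplicative, with φ(p^e) = p^e − p^(e−1). Factorise 1401 = 3 · 467. Then
  φ(1401) = (3 − 1) · (467 − 1) = 2 · 466 = 932.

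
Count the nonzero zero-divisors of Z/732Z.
In Z/732Z each nonzero element is either a unit (gcd with 732 is 1) or a zero-divisor (gcd > 1). The number of units is φ(732): factorise 732 = 2^2 · 3 · 61, so φ(732) = (2^2 − 2^1) · (3 − 1) · (61 − 1) = 2 · 2 · 60 = 240. The nonzero elements number 732 − 1 = 731. Hence the nonzero zero-divisors number 731 − 240 = 491.

Final answer: Z/732Z has 491 nonzero zero-divisors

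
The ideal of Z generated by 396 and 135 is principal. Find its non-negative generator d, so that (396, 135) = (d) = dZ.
In the PID Z, (a, b) is generated by gcd(a, b). Compute gcd(396, 135) with the extended Euclidean algorithm, tracking rows (r, s, t) with s·396 + t·135 = r:
  row A: (396, 1, 0)   [1·396 + 0·135 = 396]
  row B: (135, 0, 1)   [0·396 + 1·135 = 135]
  396 = 2·135 + 126   → row C = row A − 2·row B = (126, 1, −2)   [check: 1·396 − 2·135 = 126]
  135 = 1·126 + 9   → row D = row B − 1·row C = (9, −1, 3)   [check: −1·396 + 3·135 = 9]
  126 = 14·9 + 0   → remainder 0, stop. gcd = 9 (last nonzero row D).
So gcd(396, 135) = 9, with Bézout identity −1·396 + 3·135 = 9. Containment (⊇): the Bézout identity exhibits 9 as an element of (396, 135), giving (9) ⊆ (396, 135). Containment (⊆): since 9 | 396 and 9 | 135 (396 = 9·44, 135 = 9·15), every Z-linear combination of 396 and 135 is divisible by 9, so (396, 135) ⊆ (9). Therefore (396, 135) = (9), d = 9.

Final answer: (396, 135) = (9); d = 9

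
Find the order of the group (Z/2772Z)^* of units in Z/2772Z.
|(Z/2772Z)^*| = 720

(Z/2772Z)^* consists of the classes a with gcd(a, 2772) = 1, so its order is φ(2772). φ is multiplicative, with φ(p^e) = p^e − p^(e−1). Factorise 2772 = 2^2 · 3^2 · 7 · 11. Then
  φ(2772) = (2^2 − 2^1) · (3^2 − 3^1) · (7 − 1) · (11 − 1) = 2 · 6 · 6 · 10 = 720.
Thus |(Z/2772Z)^*| = 720.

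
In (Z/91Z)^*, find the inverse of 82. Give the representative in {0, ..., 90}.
Apply the extended Euclidean algorithm to (91, 82), tracking rows (r, s, t) with s·91 + t·82 = r. Each division r_prev = q·r_cur + r_new produces the new row as (previous row) − q·(current row):
  row A: (91, 1, 0)   [1·91 + 0·82 = 91]
  row B: (82, 0, 1)   [0·91 + 1·82 = 82]
  91 = 1·82 + 9   → row C = row A − 1·row B = (9, 1, −1)   [check: 1·91 − 1·82 = 9]
  82 = 9·9 + 1   → row D = row B − 9·row C = (1, −9, 10)   [check: −9·91 + 10·82 = 1]
  9 = 9·1 + 0   → remainder 0, stop. gcd = 1 (last nonzero row D).
The gcd is 1, so 82 is invertible mod 91. The last nonzero row gives −9·91 + 10·82 = 1, so t = 10. So 82^(−1) ≡ 10 (mod 91). Verify: 82 · 10 = 820 ≡ 1 (mod 91). ✓

Final answer: 82^(−1) ≡ 10 (mod 91)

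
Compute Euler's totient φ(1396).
φ is multiplicative, with φ(p^e) = p^e − p^(e−1). Factorise 1396 = 2^2 · 349. Then
  φ(1396) = (2^2 − 2^1) · (349 − 1) = 2 · 348 = 696.

Final answer: φ(1396) = 696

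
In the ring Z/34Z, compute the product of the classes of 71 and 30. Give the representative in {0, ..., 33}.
Reduce the factors first: 71 ≡ 3 (mod 34), so 71 · 30 ≡ 3 · 30 (mod 34). 3 · 30 = 90. Dividing by 34: 90 = 2·34 + 22. So (71 · 30) mod 34 = 22.

Final answer: 22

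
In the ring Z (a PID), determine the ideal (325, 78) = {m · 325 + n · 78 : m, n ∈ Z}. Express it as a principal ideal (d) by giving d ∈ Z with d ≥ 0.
(325, 78) = (13); d = 13

In the PID Z, (a, b) is generated by gcd(a, b). Compute gcd(325, 78) with the extended Euclidean algorithm, tracking rows (r, s, t) with s·325 + t·78 = r:
  row A: (325, 1, 0)   [1·325 + 0·78 = 325]
  row B: (78, 0, 1)   [0·325 + 1·78 = 78]
  325 = 4·78 + 13   → row C = row A − 4·row B = (13, 1, −4)   [check: 1·325 − 4·78 = 13]
  78 = 6·13 + 0   → remainder 0, stop. gcd = 13 (last nonzero row C).
So gcd(325, 78) = 13, with Bézout identity 1·325 − 4·78 = 13. Containment (⊇): the Bézout identity exhibits 13 as an element of (325, 78), giving (13) ⊆ (325, 78). Containment (⊆): since 13 | 325 and 13 | 78 (325 = 13·25, 78 = 13·6), every Z-linear combination of 325 and 78 is divisible by 13, so (325, 78) ⊆ (13). Therefore (325, 78) = (13), d = 13.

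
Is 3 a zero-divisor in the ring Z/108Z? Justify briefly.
gcd(3, 108) = 3 > 1, so 3 is not a unit in Z/108Z. In Z/nZ every nonzero non-unit is a zero-divisor: explicitly, take b = 108/gcd = 36 ≠ 0 (mod 108); then 3·36 = 108 = 1·108, i.e. 3·36 ≡ 0 (mod 108). So 3 is a zero-divisor.

Final answer: YES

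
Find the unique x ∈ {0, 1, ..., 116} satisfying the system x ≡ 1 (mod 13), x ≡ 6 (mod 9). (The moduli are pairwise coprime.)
The moduli 13, 9 are pairwise coprime, so by the CRT there is a unique solution mod 13·9 = 117.
Solve by successive substitution. Start with x ≡ 1 (mod 13).
  Combine with x ≡ 6 (mod 9): write x = 1 + 13·t and require 1 + 13·t ≡ 6 (mod 9), i.e. 13·t ≡ 6 − 1 ≡ 5 (mod 9). Since 13^(−1) ≡ 7 (mod 9) (13 ≡ 4 (mod 9)), t ≡ 7·5 ≡ 8 (mod 9). So x ≡ 1 + 13·8 = 105 (mod 117).
Unique solution in [0, 117): x = 105.

Final answer: x ≡ 105 (mod 117); the representative in [0, 117) is 105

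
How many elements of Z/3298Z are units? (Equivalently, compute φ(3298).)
An element a ∈ Z/3298Z is a unit iff gcd(a, 3298) = 1, so the number of units is φ(3298). φ is multiplicative, with φ(p^e) = p^e − p^(e−1). Factorise 3298 = 2 · 17 · 97. Then
  φ(3298) = (2 − 1) · (17 − 1) · (97 − 1) = 1 · 16 · 96 = 1536.

Final answer: Z/3298Z has φ(3298) = 1536 units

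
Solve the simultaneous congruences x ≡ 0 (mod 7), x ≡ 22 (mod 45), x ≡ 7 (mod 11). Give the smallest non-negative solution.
The moduli 7, 45, 11 are pairwise coprime, so by the CRT there is a unique solution mod 7·45·11 = 3465.
Solve by successive substitution. Start with x ≡ 0 (mod 7).
  Combine with x ≡ 22 (mod 45): write x = 7·t and require 7·t ≡ 22 (mod 45). Since 7^(−1) ≡ 13 (mod 45), t ≡ 13·22 ≡ 16 (mod 45). So x ≡ 7·16 = 112 (mod 315).
  Combine with x ≡ 7 (mod 11): write x = 112 + 315·t and require 112 + 315·t ≡ 7 (mod 11), i.e. 315·t ≡ 7 − 112 ≡ 5 (mod 11). Since 315^(−1) ≡ 8 (mod 11) (315 ≡ 7 (mod 11)), t ≡ 8·5 ≡ 7 (mod 11). So x ≡ 112 + 315·7 = 2317 (mod 3465).
Unique solution in [0, 3465): x = 2317.

Final answer: x ≡ 2317 (mod 3465); the representative in [0, 3465) is 2317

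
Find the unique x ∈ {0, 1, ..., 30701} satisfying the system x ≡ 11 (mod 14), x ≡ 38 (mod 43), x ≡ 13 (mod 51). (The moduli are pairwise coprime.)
x ≡ 10315 (mod 30702); the representative in [0, 30702) is 10315

The moduli 14, 43, 51 are pairwise coprime, so by the CRT there is a unique solution mod 14·43·51 = 30702.
Solve by successive substitution. Start with x ≡ 11 (mod 14).
  Combine with x ≡ 38 (mod 43): write x = 11 + 14·t and require 11 + 14·t ≡ 38 (mod 43), i.e. 14·t ≡ 38 − 11 ≡ 27 (mod 43). Since 14^(−1) ≡ 40 (mod 43), t ≡ 40·27 ≡ 5 (mod 43). So x ≡ 11 + 14·5 = 81 (mod 602).
  Combine with x ≡ 13 (mod 51): write x = 81 + 602·t and require 81 + 602·t ≡ 13 (mod 51), i.e. 602·t ≡ 13 − 81 ≡ 34 (mod 51). Since 602^(−1) ≡ 5 (mod 51) (602 ≡ 41 (mod 51)), t ≡ 5·34 ≡ 17 (mod 51). So x ≡ 81 + 602·17 = 10315 (mod 30702).
Unique solution in [0, 30702): x = 10315.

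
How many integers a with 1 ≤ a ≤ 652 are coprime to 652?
The number of a ∈ {1, ..., 652} with gcd(a, 652) = 1 is by definition Euler's totient φ(652). φ is multiplicative, with φ(p^e) = p^e − p^(e−1). Factorise 652 = 2^2 · 163. Then
  φ(652) = (2^2 − 2^1) · (163 − 1) = 2 · 162 = 324.
So there are 324 such integers.

Final answer: 324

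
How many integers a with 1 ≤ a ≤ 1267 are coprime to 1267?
The number of a ∈ {1, ..., 1267} with gcd(a, 1267) = 1 is by definition Euler's totient φ(1267). φ is multiplicative, with φ(p^e) = p^e − p^(e−1). Factorise 1267 = 7 · 181. Then
  φ(1267) = (7 − 1) · (181 − 1) = 6 · 180 = 1080.
So there are 1080 such integers.

Final answer: 1080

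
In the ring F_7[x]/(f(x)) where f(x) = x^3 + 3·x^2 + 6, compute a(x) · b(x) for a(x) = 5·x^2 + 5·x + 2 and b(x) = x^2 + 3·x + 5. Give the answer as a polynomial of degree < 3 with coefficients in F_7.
Multiply as integer polynomials: a · b = 5·x^4 + 20·x^3 + 42·x^2 + 31·x + 10. Reducing coefficients mod 7: a · b ≡ 5·x^4 + 6·x^3 + 3·x + 3. Now divide by f(x) = x^3 + 3·x^2 + 6 in F_7[x], eliminating the leading term at each step:
  leading term 5·x^4: subtract (5·x)·f(x) = 5·x^4 + x^3 + 2·x, leaving 5·x^3 + x + 3 (coefficients mod 7)
  leading term 5·x^3: subtract (5)·f(x) = 5·x^3 + x^2 + 2, leaving 6·x^2 + x + 1 (coefficients mod 7)
The degree is now < 3, so this is the remainder. Hence a · b ≡ 6·x^2 + x + 1 in F_7[x]/(f).

Final answer: a · b ≡ 6·x^2 + x + 1 (mod f(x))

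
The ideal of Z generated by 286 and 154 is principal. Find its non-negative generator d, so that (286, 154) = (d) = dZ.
In the PID Z, (a, b) is generated by gcd(a, b). Compute gcd(286, 154) with the extended Euclidean algorithm, tracking rows (r, s, t) with s·286 + t·154 = r:
  row A: (286, 1, 0)   [1·286 + 0·154 = 286]
  row B: (154, 0, 1)   [0·286 + 1·154 = 154]
  286 = 1·154 + 132   → row C = row A − 1·row B = (132, 1, −1)   [check: 1·286 − 1·154 = 132]
  154 = 1·132 + 22   → row D = row B − 1·row C = (22, −1, 2)   [check: −1·286 + 2·154 = 22]
  132 = 6·22 + 0   → remainder 0, stop. gcd = 22 (last nonzero row D).
So gcd(286, 154) = 22, with Bézout identity −1·286 + 2·154 = 22. Containment (⊇): the Bézout identity exhibits 22 as an element of (286, 154), giving (22) ⊆ (286, 154). Containment (⊆): since 22 | 286 and 22 | 154 (286 = 22·13, 154 = 22·7), every Z-linear combination of 286 and 154 is divisible by 22, so (286, 154) ⊆ (22). Therefore (286, 154) = (22), d = 22.

Final answer: (286, 154) = (22); d = 22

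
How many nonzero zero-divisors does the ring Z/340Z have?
In Z/340Z each nonzero element is either a unit (gcd with 340 is 1) or a zero-divisor (gcd > 1). The number of units is φ(340): factorise 340 = 2^2 · 5 · 17, so φ(340) = (2^2 − 2^1) · (5 − 1) · (17 − 1) = 2 · 4 · 16 = 128. The nonzero elements number 340 − 1 = 339. Hence the nonzero zero-divisors number 339 − 128 = 211.

Final answer: Z/340Z has 211 nonzero zero-divisors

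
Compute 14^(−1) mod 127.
Apply the extended Euclidean algorithm to (127, 14), tracking rows (r, s, t) with s·127 + t·14 = r. Each division r_prev = q·r_cur + r_new produces the new row as (previous row) − q·(current row):
  row A: (127, 1, 0)   [1·127 + 0·14 = 127]
  row B: (14, 0, 1)   [0·127 + 1·14 = 14]
  127 = 9·14 + 1   → row C = row A − 9·row B = (1, 1, −9)   [check: 1·127 − 9·14 = 1]
  14 = 14·1 + 0   → remainder 0, stop. gcd = 1 (last nonzero row C).
The gcd is 1, so 14 is invertible mod 127. The last nonzero row gives 1·127 − 9·14 = 1, so t = −9. So 14^(−1) ≡ −9 ≡ 118 (mod 127). Verify: 14 · 118 = 1652 ≡ 1 (mod 127). ✓

Final answer: 14^(−1) ≡ 118 (mod 127)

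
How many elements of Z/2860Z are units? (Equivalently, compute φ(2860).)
An element a ∈ Z/2860Z is a unit iff gcd(a, 2860) = 1, so the number of units is φ(2860). φ is multiplicative, with φ(p^e) = p^e − p^(e−1). Factorise 2860 = 2^2 · 5 · 11 · 13. Then
  φ(2860) = (2^2 − 2^1) · (5 − 1) · (11 − 1) · (13 − 1) = 2 · 4 · 10 · 12 = 960.

Final answer: Z/2860Z has φ(2860) = 960 units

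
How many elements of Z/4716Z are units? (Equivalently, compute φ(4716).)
An element a ∈ Z/4716Z is a unit iff gcd(a, 4716) = 1, so the number of units is φ(4716). φ is multiplicative, with φ(p^e) = p^e − p^(e−1). Factorise 4716 = 2^2 · 3^2 · 131. Then
  φ(4716) = (2^2 − 2^1) · (3^2 − 3^1) · (131 − 1) = 2 · 6 · 130 = 1560.

Final answer: Z/4716Z has φ(4716) = 1560 units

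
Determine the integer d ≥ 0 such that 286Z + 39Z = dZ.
(286, 39) = (13); d = 13

In the PID Z, (a, b) is generated by gcd(a, b). Compute gcd(286, 39) with the extended Euclidean algorithm, tracking rows (r, s, t) with s·286 + t·39 = r:
  row A: (286, 1, 0)   [1·286 + 0·39 = 286]
  row B: (39, 0, 1)   [0·286 + 1·39 = 39]
  286 = 7·39 + 13   → row C = row A − 7·row B = (13, 1, −7)   [check: 1·286 − 7·39 = 13]
  39 = 3·13 + 0   → remainder 0, stop. gcd = 13 (last nonzero row C).
So gcd(286, 39) = 13, with Bézout identity 1·286 − 7·39 = 13. Containment (⊇): the Bézout identity exhibits 13 as an element of (286, 39), giving (13) ⊆ (286, 39). Containment (⊆): since 13 | 286 and 13 | 39 (286 = 13·22, 39 = 13·3), every Z-linear combination of 286 and 39 is divisible by 13, so (286, 39) ⊆ (13). Therefore (286, 39) = (13), d = 13.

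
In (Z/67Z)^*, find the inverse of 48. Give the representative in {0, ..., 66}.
48^(−1) ≡ 7 (mod 67)

Apply the extended Euclidean algorithm to (67, 48), tracking rows (r, s, t) with s·67 + t·48 = r. Each division r_prev = q·r_cur + r_new produces the new row as (previous row) − q·(current row):
  row A: (67, 1, 0)   [1·67 + 0·48 = 67]
  row B: (48, 0, 1)   [0·67 + 1·48 = 48]
  67 = 1·48 + 19   → row C = row A − 1·row B = (19, 1, −1)   [check: 1·67 − 1·48 = 19]
  48 = 2·19 + 10   → row D = row B − 2·row C = (10, −2, 3)   [check: −2·67 + 3·48 = 10]
  19 = 1·10 + 9   → row E = row C − 1·row D = (9, 3, −4)   [check: 3·67 − 4·48 = 9]
  10 = 1·9 + 1   → row F = row D − 1·row E = (1, −5, 7)   [check: −5·67 + 7·48 = 1]
  9 = 9·1 + 0   → remainder 0, stop. gcd = 1 (last nonzero row F).
The gcd is 1, so 48 is invertible mod 67. The last nonzero row gives −5·67 + 7·48 = 1, so t = 7. So 48^(−1) ≡ 7 (mod 67). Verify: 48 · 7 = 336 ≡ 1 (mod 67). ✓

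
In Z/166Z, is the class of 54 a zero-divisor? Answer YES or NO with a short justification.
YES

gcd(54, 166) = 2 > 1, so 54 is not a unit in Z/166Z. In Z/nZ every nonzero non-unit is a zero-divisor: explicitly, take b = 166/gcd = 83 ≠ 0 (mod 166); then 54·83 = 4482 = 27·166, i.e. 54·83 ≡ 0 (mod 166). So 54 is a zero-divisor.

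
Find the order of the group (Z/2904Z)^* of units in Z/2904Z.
(Z/2904Z)^* consists of the classes a with gcd(a, 2904) = 1, so its order is φ(2904). φ is multiplicative, with φ(p^e) = p^e − p^(e−1). Factorise 2904 = 2^3 · 3 · 11^2. Then
  φ(2904) = (2^3 − 2^2) · (3 − 1) · (11^2 − 11^1) = 4 · 2 · 110 = 880.
Thus |(Z/2904Z)^*| = 880.

Final answer: |(Z/2904Z)^*| = 880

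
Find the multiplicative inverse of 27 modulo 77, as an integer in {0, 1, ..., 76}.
Apply the extended Euclidean algorithm to (77, 27), tracking rows (r, s, t) with s·77 + t·27 = r. Each division r_prev = q·r_cur + r_new produces the new row as (previous row) − q·(current row):
  row A: (77, 1, 0)   [1·77 + 0·27 = 77]
  row B: (27, 0, 1)   [0·77 + 1·27 = 27]
  77 = 2·27 + 23   → row C = row A − 2·row B = (23, 1, −2)   [check: 1·77 − 2·27 = 23]
  27 = 1·23 + 4   → row D = row B − 1·row C = (4, −1, 3)   [check: −1·77 + 3·27 = 4]
  23 = 5·4 + 3   → row E = row C − 5·row D = (3, 6, −17)   [check: 6·77 − 17·27 = 3]
  4 = 1·3 + 1   → row F = row D − 1·row E = (1, −7, 20)   [check: −7·77 + 20·27 = 1]
  3 = 3·1 + 0   → remainder 0, stop. gcd = 1 (last nonzero row F).
The gcd is 1, so 27 is invertible mod 77. The last nonzero row gives −7·77 + 20·27 = 1, so t = 20. So 27^(−1) ≡ 20 (mod 77). Verify: 27 · 20 = 540 ≡ 1 (mod 77). ✓

Final answer: 27^(−1) ≡ 20 (mod 77)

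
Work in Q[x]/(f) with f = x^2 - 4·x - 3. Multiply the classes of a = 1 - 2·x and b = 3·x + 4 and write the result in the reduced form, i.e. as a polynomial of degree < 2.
First multiply in Q[x] without reducing: a · b = -6·x^2 - 5·x + 4. Now divide by f(x) = x^2 - 4·x - 3, eliminating the leading term at each step:
  leading term -6·x^2: subtract (-6)·f(x) = -6·x^2 + 24·x + 18, leaving -29·x - 14
The degree is now < 2, so this is the remainder. Hence a · b ≡ -29·x - 14 in Q[x]/(f).

Final answer: a · b ≡ -29·x - 14 (mod f(x))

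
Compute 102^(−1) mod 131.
102^(−1) ≡ 9 (mod 131)

Apply the extended Euclidean algorithm to (131, 102), tracking rows (r, s, t) with s·131 + t·102 = r. Each division r_prev = q·r_cur + r_new produces the new row as (previous row) − q·(current row):
  row A: (131, 1, 0)   [1·131 + 0·102 = 131]
  row B: (102, 0, 1)   [0·131 + 1·102 = 102]
  131 = 1·102 + 29   → row C = row A − 1·row B = (29, 1, −1)   [check: 1·131 − 1·102 = 29]
  102 = 3·29 + 15   → row D = row B − 3·row C = (15, −3, 4)   [check: −3·131 + 4·102 = 15]
  29 = 1·15 + 14   → row E = row C − 1·row D = (14, 4, −5)   [check: 4·131 − 5·102 = 14]
  15 = 1·14 + 1   → row F = row D − 1·row E = (1, −7, 9)   [check: −7·131 + 9·102 = 1]
  14 = 14·1 + 0   → remainder 0, stop. gcd = 1 (last nonzero row F).
The gcd is 1, so 102 is invertible mod 131. The last nonzero row gives −7·131 + 9·102 = 1, so t = 9. So 102^(−1) ≡ 9 (mod 131). Verify: 102 · 9 = 918 ≡ 1 (mod 131). ✓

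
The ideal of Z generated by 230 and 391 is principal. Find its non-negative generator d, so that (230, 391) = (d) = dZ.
In the PID Z, (a, b) is generated by gcd(a, b). Compute gcd(391, 230) with the extended Euclidean algorithm, tracking rows (r, s, t) with s·391 + t·230 = r:
  row A: (391, 1, 0)   [1·391 + 0·230 = 391]
  row B: (230, 0, 1)   [0·391 + 1·230 = 230]
  391 = 1·230 + 161   → row C = row A − 1·row B = (161, 1, −1)   [check: 1·391 − 1·230 = 161]
  230 = 1·161 + 69   → row D = row B − 1·row C = (69, −1, 2)   [check: −1·391 + 2·230 = 69]
  161 = 2·69 + 23   → row E = row C − 2·row D = (23, 3, −5)   [check: 3·391 − 5·230 = 23]
  69 = 3·23 + 0   → remainder 0, stop. gcd = 23 (last nonzero row E).
So gcd(230, 391) = 23, with Bézout identity 3·391 − 5·230 = 23. Containment (⊇): the Bézout identity exhibits 23 as an element of (230, 391), giving (23) ⊆ (230, 391). Containment (⊆): since 23 | 230 and 23 | 391 (230 = 23·10, 391 = 23·17), every Z-linear combination of 230 and 391 is divisible by 23, so (230, 391) ⊆ (23). Therefore (230, 391) = (23), d = 23.

Final answer: (230, 391) = (23); d = 23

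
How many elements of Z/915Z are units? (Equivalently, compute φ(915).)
Z/915Z has φ(915) = 480 units

An element a ∈ Z/915Z is a unit iff gcd(a, 915) = 1, so the number of units is φ(915). φ is multiplicative, with φ(p^e) = p^e − p^(e−1). Factorise 915 = 3 · 5 · 61. Then
  φ(915) = (3 − 1) · (5 − 1) · (61 − 1) = 2 · 4 · 60 = 480.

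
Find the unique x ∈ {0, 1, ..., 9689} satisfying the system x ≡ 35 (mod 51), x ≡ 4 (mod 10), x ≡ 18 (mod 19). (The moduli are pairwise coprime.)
The moduli 51, 10, 19 are pairwise coprime, so by the CRT there is a unique solution mod 51·10·19 = 9690.
Solve by successive substitution. Start with x ≡ 35 (mod 51).
  Combine with x ≡ 4 (mod 10): write x = 35 + 51·t and require 35 + 51·t ≡ 4 (mod 10), i.e. 51·t ≡ 4 − 35 ≡ 9 (mod 10). Since 51^(−1) ≡ 1 (mod 10) (51 ≡ 1 (mod 10)), t ≡ 1·9 ≡ 9 (mod 10). So x ≡ 35 + 51·9 = 494 (mod 510).
  Combine with x ≡ 18 (mod 19): write x = 494 + 510·t and require 494 + 510·t ≡ 18 (mod 19), i.e. 510·t ≡ 18 − 494 ≡ 18 (mod 19). Since 510^(−1) ≡ 6 (mod 19) (510 ≡ 16 (mod 19)), t ≡ 6·18 ≡ 13 (mod 19). So x ≡ 494 + 510·13 = 7124 (mod 9690).
Unique solution in [0, 9690): x = 7124.

Final answer: x ≡ 7124 (mod 9690); the representative in [0, 9690) is 7124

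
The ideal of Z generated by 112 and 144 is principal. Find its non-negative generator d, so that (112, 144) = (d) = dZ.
(112, 144) = (16); d = 16

In the PID Z, (a, b) is generated by gcd(a, b). Compute gcd(144, 112) with the extended Euclidean algorithm, tracking rows (r, s, t) with s·144 + t·112 = r:
  row A: (144, 1, 0)   [1·144 + 0·112 = 144]
  row B: (112, 0, 1)   [0·144 + 1·112 = 112]
  144 = 1·112 + 32   → row C = row A − 1·row B = (32, 1, −1)   [check: 1·144 − 1·112 = 32]
  112 = 3·32 + 16   → row D = row B − 3·row C = (16, −3, 4)   [check: −3·144 + 4·112 = 16]
  32 = 2·16 + 0   → remainder 0, stop. gcd = 16 (last nonzero row D).
So gcd(112, 144) = 16, with Bézout identity −3·144 + 4·112 = 16. Containment (⊇): the Bézout identity exhibits 16 as an element of (112, 144), giving (16) ⊆ (112, 144). Containment (⊆): since 16 | 112 and 16 | 144 (112 = 16·7, 144 = 16·9), every Z-linear combination of 112 and 144 is divisible by 16, so (112, 144) ⊆ (16). Therefore (112, 144) = (16), d = 16.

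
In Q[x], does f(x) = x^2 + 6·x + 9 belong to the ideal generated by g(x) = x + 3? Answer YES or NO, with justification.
YES

In Q[x] the ideal (g) consists of all multiples of g, so f ∈ (g) iff g | f, i.e. iff the remainder of f on division by g is 0. Divide f by g (g is monic, so eliminate the leading term of the running remainder at each step):
  leading term x^2: subtract (x)·g(x) = x^2 + 3·x, leaving 3·x + 9
  leading term 3·x: subtract (3)·g(x) = 3·x + 9, leaving 0
The remainder is 0, so f(x) = g(x) · h(x) with h(x) = x + 3. Hence g | f, i.e. f ∈ (g).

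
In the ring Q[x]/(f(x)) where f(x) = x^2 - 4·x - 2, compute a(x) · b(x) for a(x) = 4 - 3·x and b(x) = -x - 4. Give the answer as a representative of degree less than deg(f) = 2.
First multiply in Q[x] without reducing: a · b = 3·x^2 + 8·x - 16. Now divide by f(x) = x^2 - 4·x - 2, eliminating the leading term at each step:
  leading term 3·x^2: subtract (3)·f(x) = 3·x^2 - 12·x - 6, leaving 20·x - 10
The degree is now < 2, so this is the remainder. Hence a · b ≡ 20·x - 10 in Q[x]/(f).

Final answer: a · b ≡ 20·x - 10 (mod f(x))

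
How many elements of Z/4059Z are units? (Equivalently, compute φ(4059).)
Z/4059Z has φ(4059) = 2400 units

An element a ∈ Z/4059Z is a unit iff gcd(a, 4059) = 1, so the number of units is φ(4059). φ is multiplicative, with φ(p^e) = p^e − p^(e−1). Factorise 4059 = 3^2 · 11 · 41. Then
  φ(4059) = (3^2 − 3^1) · (11 − 1) · (41 − 1) = 6 · 10 · 40 = 2400.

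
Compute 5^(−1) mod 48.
Apply the extended Euclidean algorithm to (48, 5), tracking rows (r, s, t) with s·48 + t·5 = r. Each division r_prev = q·r_cur + r_new produces the new row as (previous row) − q·(current row):
  row A: (48, 1, 0)   [1·48 + 0·5 = 48]
  row B: (5, 0, 1)   [0·48 + 1·5 = 5]
  48 = 9·5 + 3   → row C = row A − 9·row B = (3, 1, −9)   [check: 1·48 − 9·5 = 3]
  5 = 1·3 + 2   → row D = row B − 1·row C = (2, −1, 10)   [check: −1·48 + 10·5 = 2]
  3 = 1·2 + 1   → row E = row C − 1·row D = (1, 2, −19)   [check: 2·48 − 19·5 = 1]
  2 = 2·1 + 0   → remainder 0, stop. gcd = 1 (last nonzero row E).
The gcd is 1, so 5 is invertible mod 48. The last nonzero row gives 2·48 − 19·5 = 1, so t = −19. So 5^(−1) ≡ −19 ≡ 29 (mod 48). Verify: 5 · 29 = 145 ≡ 1 (mod 48). ✓

Final answer: 5^(−1) ≡ 29 (mod 48)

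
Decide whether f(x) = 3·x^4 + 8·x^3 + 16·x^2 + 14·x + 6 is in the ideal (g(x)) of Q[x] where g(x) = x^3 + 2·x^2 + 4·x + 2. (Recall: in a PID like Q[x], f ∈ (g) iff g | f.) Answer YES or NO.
In Q[x] the ideal (g) consists of all multiples of g, so f ∈ (g) iff g | f, i.e. iff the remainder of f on division by g is 0. Divide f by g (g is monic, so eliminate the leading term of the running remainder at each step):
  leading term 3·x^4: subtract (3·x)·g(x) = 3·x^4 + 6·x^3 + 12·x^2 + 6·x, leaving 2·x^3 + 4·x^2 + 8·x + 6
  leading term 2·x^3: subtract (2)·g(x) = 2·x^3 + 4·x^2 + 8·x + 4, leaving 2
The remainder r(x) = 2 ≠ 0 (and deg r < deg g), so g ∤ f, i.e. f ∉ (g).

Final answer: NO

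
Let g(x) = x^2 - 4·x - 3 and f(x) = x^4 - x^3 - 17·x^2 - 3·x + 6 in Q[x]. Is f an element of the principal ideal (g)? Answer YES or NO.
NO

In Q[x] the ideal (g) consists of all multiples of g, so f ∈ (g) iff g | f, i.e. iff the remainder of f on division by g is 0. Divide f by g (g is monic, so eliminate the leading term of the running remainder at each step):
  leading term x^4: subtract (x^2)·g(x) = x^4 - 4·x^3 - 3·x^2, leaving 3·x^3 - 14·x^2 - 3·x + 6
  leading term 3·x^3: subtract (3·x)·g(x) = 3·x^3 - 12·x^2 - 9·x, leaving -2·x^2 + 6·x + 6
  leading term -2·x^2: subtract (-2)·g(x) = -2·x^2 + 8·x + 6, leaving -2·x
The remainder r(x) = -2·x ≠ 0 (and deg r < deg g), so g ∤ f, i.e. f ∉ (g).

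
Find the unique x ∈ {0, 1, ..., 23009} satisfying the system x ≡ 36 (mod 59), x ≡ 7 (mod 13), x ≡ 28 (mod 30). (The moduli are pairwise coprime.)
x ≡ 5818 (mod 23010); the representative in [0, 23010) is 5818

The moduli 59, 13, 30 are pairwise coprime, so by the CRT there is a unique solution mod 59·13·30 = 23010.
Solve by successive substitution. Start with x ≡ 36 (mod 59).
  Combine with x ≡ 7 (mod 13): write x = 36 + 59·t and require 36 + 59·t ≡ 7 (mod 13), i.e. 59·t ≡ 7 − 36 ≡ 10 (mod 13). Since 59^(−1) ≡ 2 (mod 13) (59 ≡ 7 (mod 13)), t ≡ 2·10 ≡ 7 (mod 13). So x ≡ 36 + 59·7 = 449 (mod 767).
  Combine with x ≡ 28 (mod 30): write x = 449 + 767·t and require 449 + 767·t ≡ 28 (mod 30), i.e. 767·t ≡ 28 − 449 ≡ 29 (mod 30). Since 767^(−1) ≡ 23 (mod 30) (767 ≡ 17 (mod 30)), t ≡ 23·29 ≡ 7 (mod 30). So x ≡ 449 + 767·7 = 5818 (mod 23010).
Unique solution in [0, 23010): x = 5818.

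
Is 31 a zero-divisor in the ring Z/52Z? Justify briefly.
gcd(31, 52) = 1, so 31 is a unit in Z/52Z (it has a multiplicative inverse). A unit cannot be a zero-divisor: if 31·b ≡ 0 then multiplying both sides by 31^(−1) gives b ≡ 0. So 31 is not a zero-divisor.

Final answer: NO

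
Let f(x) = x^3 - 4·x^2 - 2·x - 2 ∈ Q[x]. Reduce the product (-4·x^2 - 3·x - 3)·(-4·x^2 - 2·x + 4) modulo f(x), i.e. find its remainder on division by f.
First multiply in Q[x] without reducing: a · b = 16·x^4 + 20·x^3 + 2·x^2 - 6·x - 12. Now divide by f(x) = x^3 - 4·x^2 - 2·x - 2, eliminating the leading term at each step:
  leading term 16·x^4: subtract (16·x)·f(x) = 16·x^4 - 64·x^3 - 32·x^2 - 32·x, leaving 84·x^3 + 34·x^2 + 26·x - 12
  leading term 84·x^3: subtract (84)·f(x) = 84·x^3 - 336·x^2 - 168·x - 168, leaving 370·x^2 + 194·x + 156
The degree is now < 3, so this is the remainder. Hence a · b ≡ 370·x^2 + 194·x + 156 in Q[x]/(f).

Final answer: a · b ≡ 370·x^2 + 194·x + 156 (mod f(x))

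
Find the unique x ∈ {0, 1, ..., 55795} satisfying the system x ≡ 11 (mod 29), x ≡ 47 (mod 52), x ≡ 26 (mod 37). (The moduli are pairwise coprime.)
x ≡ 359 (mod 55796); the representative in [0, 55796) is 359

The moduli 29, 52, 37 are pairwise coprime, so by the CRT there is a unique solution mod 29·52·37 = 55796.
Solve by successive substitution. Start with x ≡ 11 (mod 29).
  Combine with x ≡ 47 (mod 52): write x = 11 + 29·t and require 11 + 29·t ≡ 47 (mod 52), i.e. 29·t ≡ 47 − 11 ≡ 36 (mod 52). Since 29^(−1) ≡ 9 (mod 52), t ≡ 9·36 ≡ 12 (mod 52). So x ≡ 11 + 29·12 = 359 (mod 1508).
  Combine with x ≡ 26 (mod 37): write x = 359 + 1508·t and require 359 + 1508·t ≡ 26 (mod 37), i.e. 1508·t ≡ 26 − 359 ≡ 0 (mod 37). Since 1508^(−1) ≡ 4 (mod 37) (1508 ≡ 28 (mod 37)), t ≡ 4·0 ≡ 0 (mod 37). So x ≡ 359 + 1508·0 = 359 (mod 55796).
Unique solution in [0, 55796): x = 359.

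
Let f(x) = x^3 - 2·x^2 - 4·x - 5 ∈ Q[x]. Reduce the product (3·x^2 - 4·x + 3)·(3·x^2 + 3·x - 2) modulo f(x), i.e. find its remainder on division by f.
First multiply in Q[x] without reducing: a · b = 9·x^4 - 3·x^3 - 9·x^2 + 17·x - 6. Now divide by f(x) = x^3 - 2·x^2 - 4·x - 5, eliminating the leading term at each step:
  leading term 9·x^4: subtract (9·x)·f(x) = 9·x^4 - 18·x^3 - 36·x^2 - 45·x, leaving 15·x^3 + 27·x^2 + 62·x - 6
  leading term 15·x^3: subtract (15)·f(x) = 15·x^3 - 30·x^2 - 60·x - 75, leaving 57·x^2 + 122·x + 69
The degree is now < 3, so this is the remainder. Hence a · b ≡ 57·x^2 + 122·x + 69 in Q[x]/(f).

Final answer: a · b ≡ 57·x^2 + 122·x + 69 (mod f(x))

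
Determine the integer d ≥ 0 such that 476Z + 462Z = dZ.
(476, 462) = (14); d = 14

In the PID Z, (a, b) is generated by gcd(a, b). Compute gcd(476, 462) with the extended Euclidean algorithm, tracking rows (r, s, t) with s·476 + t·462 = r:
  row A: (476, 1, 0)   [1·476 + 0·462 = 476]
  row B: (462, 0, 1)   [0·476 + 1·462 = 462]
  476 = 1·462 + 14   → row C = row A − 1·row B = (14, 1, −1)   [check: 1·476 − 1·462 = 14]
  462 = 33·14 + 0   → remainder 0, stop. gcd = 14 (last nonzero row C).
So gcd(476, 462) = 14, with Bézout identity 1·476 − 1·462 = 14. Containment (⊇): the Bézout identity exhibits 14 as an element of (476, 462), giving (14) ⊆ (476, 462). Containment (⊆): since 14 | 476 and 14 | 462 (476 = 14·34, 462 = 14·33), every Z-linear combination of 476 and 462 is divisible by 14, so (476, 462) ⊆ (14). Therefore (476, 462) = (14), d = 14.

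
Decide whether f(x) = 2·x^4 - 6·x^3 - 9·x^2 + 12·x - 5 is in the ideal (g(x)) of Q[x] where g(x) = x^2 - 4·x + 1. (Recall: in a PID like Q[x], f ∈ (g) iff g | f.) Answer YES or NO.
In Q[x] the ideal (g) consists of all multiples of g, so f ∈ (g) iff g | f, i.e. iff the remainder of f on division by g is 0. Divide f by g (g is monic, so eliminate the leading term of the running remainder at each step):
  leading term 2·x^4: subtract (2·x^2)·g(x) = 2·x^4 - 8·x^3 + 2·x^2, leaving 2·x^3 - 11·x^2 + 12·x - 5
  leading term 2·x^3: subtract (2·x)·g(x) = 2·x^3 - 8·x^2 + 2·x, leaving -3·x^2 + 10·x - 5
  leading term -3·x^2: subtract (-3)·g(x) = -3·x^2 + 12·x - 3, leaving -2·x - 2
The remainder r(x) = -2·x - 2 ≠ 0 (and deg r < deg g), so g ∤ f, i.e. f ∉ (g).

Final answer: NO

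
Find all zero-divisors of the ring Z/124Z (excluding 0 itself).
nonzero zero-divisors of Z/124Z = {2, 4, 6, 8, 10, 12, 14, 16, 18, 20, 22, 24, 26, 28, 30, 31, 32, 34, 36, 38, 40, 42, 44, 46, 48, 50, 52, 54, 56, 58, 60, 62, 64, 66, 68, 70, 72, 74, 76, 78, 80, 82, 84, 86, 88, 90, 92, 93, 94, 96, 98, 100, 102, 104, 106, 108, 110, 112, 114, 116, 118, 120, 122}

An element a ∈ Z/124Z (with a ≠ 0) is a zero-divisor iff gcd(a, 124) > 1 (because a is a unit precisely when gcd(a, n) = 1, and in Z/nZ every nonzero, non-unit element is a zero-divisor). Scan a = 1, ..., 123 and keep those with gcd(a, 124) > 1:
  gcd(2, 124) = 2, gcd(4, 124) = 4, gcd(6, 124) = 2, gcd(8, 124) = 4, gcd(10, 124) = 2, gcd(12, 124) = 4, gcd(14, 124) = 2, gcd(16, 124) = 4, gcd(18, 124) = 2, gcd(20, 124) = 4, gcd(22, 124) = 2, gcd(24, 124) = 4, gcd(26, 124) = 2, gcd(28, 124) = 4, gcd(30, 124) = 2, gcd(31, 124) = 31, gcd(32, 124) = 4, gcd(34, 124) = 2, gcd(36, 124) = 4, gcd(38, 124) = 2, gcd(40, 124) = 4, gcd(42, 124) = 2, gcd(44, 124) = 4, gcd(46, 124) = 2, gcd(48, 124) = 4, gcd(50, 124) = 2, gcd(52, 124) = 4, gcd(54, 124) = 2, gcd(56, 124) = 4, gcd(58, 124) = 2, gcd(60, 124) = 4, gcd(62, 124) = 62, gcd(64, 124) = 4, gcd(66, 124) = 2, gcd(68, 124) = 4, gcd(70, 124) = 2, gcd(72, 124) = 4, gcd(74, 124) = 2, gcd(76, 124) = 4, gcd(78, 124) = 2, gcd(80, 124) = 4, gcd(82, 124) = 2, gcd(84, 124) = 4, gcd(86, 124) = 2, gcd(88, 124) = 4, gcd(90, 124) = 2, gcd(92, 124) = 4, gcd(93, 124) = 31, gcd(94, 124) = 2, gcd(96, 124) = 4, gcd(98, 124) = 2, gcd(100, 124) = 4, gcd(102, 124) = 2, gcd(104, 124) = 4, gcd(106, 124) = 2, gcd(108, 124) = 4, gcd(110, 124) = 2, gcd(112, 124) = 4, gcd(114, 124) = 2, gcd(116, 124) = 4, gcd(118, 124) = 2, gcd(120, 124) = 4, gcd(122, 124) = 2.
All other a ∈ {1, ..., 123} have gcd(a, 124) = 1 and are units. So the nonzero zero-divisors are exactly the 63 values of a appearing in this scan.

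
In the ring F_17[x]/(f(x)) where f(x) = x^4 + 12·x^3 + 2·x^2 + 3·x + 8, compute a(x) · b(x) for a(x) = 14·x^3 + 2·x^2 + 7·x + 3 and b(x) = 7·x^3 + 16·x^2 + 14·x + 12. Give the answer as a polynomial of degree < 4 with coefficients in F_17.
Multiply as integer polynomials: a · b = 98·x^6 + 238·x^5 + 277·x^4 + 329·x^3 + 170·x^2 + 126·x + 36. Reducing coefficients mod 17: a · b ≡ 13·x^6 + 5·x^4 + 6·x^3 + 7·x + 2. Now divide by f(x) = x^4 + 12·x^3 + 2·x^2 + 3·x + 8 in F_17[x], eliminating the leading term at each step:
  leading term 13·x^6: subtract (13·x^2)·f(x) = 13·x^6 + 3·x^5 + 9·x^4 + 5·x^3 + 2·x^2, leaving 14·x^5 + 13·x^4 + x^3 + 15·x^2 + 7·x + 2 (coefficients mod 17)
  leading term 14·x^5: subtract (14·x)·f(x) = 14·x^5 + 15·x^4 + 11·x^3 + 8·x^2 + 10·x, leaving 15·x^4 + 7·x^3 + 7·x^2 + 14·x + 2 (coefficients mod 17)
  leading term 15·x^4: subtract (15)·f(x) = 15·x^4 + 10·x^3 + 13·x^2 + 11·x + 1, leaving 14·x^3 + 11·x^2 + 3·x + 1 (coefficients mod 17)
The degree is now < 4, so this is the remainder. Hence a · b ≡ 14·x^3 + 11·x^2 + 3·x + 1 in F_17[x]/(f).

Final answer: a · b ≡ 14·x^3 + 11·x^2 + 3·x + 1 (mod f(x))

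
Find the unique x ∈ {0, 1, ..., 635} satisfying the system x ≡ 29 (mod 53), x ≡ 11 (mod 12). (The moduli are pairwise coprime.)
x ≡ 347 (mod 636); the representative in [0, 636) is 347

The moduli 53, 12 are pairwise coprime, so by the CRT there is a unique solution mod 53·12 = 636.
Solve by successive substitution. Start with x ≡ 29 (mod 53).
  Combine with x ≡ 11 (mod 12): write x = 29 + 53·t and require 29 + 53·t ≡ 11 (mod 12), i.e. 53·t ≡ 11 − 29 ≡ 6 (mod 12). Since 53^(−1) ≡ 5 (mod 12) (53 ≡ 5 (mod 12)), t ≡ 5·6 ≡ 6 (mod 12). So x ≡ 29 + 53·6 = 347 (mod 636).
Unique solution in [0, 636): x = 347.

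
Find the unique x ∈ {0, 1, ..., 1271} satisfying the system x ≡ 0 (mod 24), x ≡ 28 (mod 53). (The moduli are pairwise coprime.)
x ≡ 240 (mod 1272); the representative in [0, 1272) is 240

The moduli 24, 53 are pairwise coprime, so by the CRT there is a unique solution mod 24·53 = 1272.
Solve by successive substitution. Start with x ≡ 0 (mod 24).
  Combine with x ≡ 28 (mod 53): write x = 24·t and require 24·t ≡ 28 (mod 53). Since 24^(−1) ≡ 42 (mod 53), t ≡ 42·28 ≡ 10 (mod 53). So x ≡ 24·10 = 240 (mod 1272).
Unique solution in [0, 1272): x = 240.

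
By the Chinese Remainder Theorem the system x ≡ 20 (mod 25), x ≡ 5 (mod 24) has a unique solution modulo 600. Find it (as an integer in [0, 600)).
The moduli 25, 24 are pairwise coprime, so by the CRT there is a unique solution mod 25·24 = 600.
Solve by successive substitution. Start with x ≡ 20 (mod 25).
  Combine with x ≡ 5 (mod 24): write x = 20 + 25·t and require 20 + 25·t ≡ 5 (mod 24), i.e. 25·t ≡ 5 − 20 ≡ 9 (mod 24). Since 25^(−1) ≡ 1 (mod 24) (25 ≡ 1 (mod 24)), t ≡ 1·9 ≡ 9 (mod 24). So x ≡ 20 + 25·9 = 245 (mod 600).
Unique solution in [0, 600): x = 245.

Final answer: x ≡ 245 (mod 600); the representative in [0, 600) is 245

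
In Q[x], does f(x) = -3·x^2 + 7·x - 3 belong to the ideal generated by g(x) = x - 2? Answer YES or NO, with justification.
In Q[x] the ideal (g) consists of all multiples of g, so f ∈ (g) iff g | f, i.e. iff the remainder of f on division by g is 0. Divide f by g (g is monic, so eliminate the leading term of the running remainder at each step):
  leading term -3·x^2: subtract (-3·x)·g(x) = -3·x^2 + 6·x, leaving x - 3
  leading term x: subtract (1)·g(x) = x - 2, leaving -1
The remainder r(x) = -1 ≠ 0 (and deg r < deg g), so g ∤ f, i.e. f ∉ (g).

Final answer: NO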